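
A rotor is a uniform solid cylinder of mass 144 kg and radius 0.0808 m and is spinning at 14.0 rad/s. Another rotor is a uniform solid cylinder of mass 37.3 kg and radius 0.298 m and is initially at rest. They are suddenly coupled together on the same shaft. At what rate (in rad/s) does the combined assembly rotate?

|ω_f| ≈ 3.10 rad/s

The coupling torques are internal; angular momentum about the shared axis is conserved.
Moments of inertia: I_A = ½(144)(0.0808)² = 0.4701 kg·m²; I_B = ½(37.3)(0.298)² = 1.656 kg·m².
Taking A's sense as positive: L = (0.4701)(14.0) = 6.581 kg·m²·rad/s.
Combined I = 0.4701 + 1.656 = 2.126 kg·m².
ω_f = L / I = 6.581 / 2.126 = 3.095 rad/s.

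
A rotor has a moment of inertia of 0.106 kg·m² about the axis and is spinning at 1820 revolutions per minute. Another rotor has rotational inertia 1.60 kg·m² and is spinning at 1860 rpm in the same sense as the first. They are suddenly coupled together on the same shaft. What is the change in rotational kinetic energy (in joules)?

The coupling torques are internal; angular momentum about the shared axis is conserved.
Taking A's sense as positive: L = (0.1060)(1820) + (1.600)(1860) = 3169 kg·m²·rpm.
Combined I = 0.1060 + 1.600 = 1.706 kg·m².
ω_f = L / I = 3169 / 1.706 = 1858 rpm.
KE_i = ½ΣIω² = 32280 J; KE_f = ½(1.706)(194.5)² = 32280 J.

ΔKE ≈ -0.872 J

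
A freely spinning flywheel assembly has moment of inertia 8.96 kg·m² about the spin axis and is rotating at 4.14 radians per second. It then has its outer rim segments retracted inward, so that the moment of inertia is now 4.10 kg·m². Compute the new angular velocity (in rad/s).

Angular momentum about the spin axis is conserved since the torque about it is zero.
ω₂ = I₁ω₁ / I₂ = (8.960)(4.14 rad/s) / (4.100) = 9.047 rad/s.

ω₂ ≈ 9.05 rad/s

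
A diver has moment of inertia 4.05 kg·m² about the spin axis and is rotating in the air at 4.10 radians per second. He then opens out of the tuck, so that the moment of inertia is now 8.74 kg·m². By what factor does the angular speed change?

ω₂/ω₁ ≈ 0.463

With no external torque about the axis, L is conserved: I₁ω₁ = I₂ω₂.
ω₂/ω₁ = I₁/I₂ = 4.050 / 8.740 = 0.4634.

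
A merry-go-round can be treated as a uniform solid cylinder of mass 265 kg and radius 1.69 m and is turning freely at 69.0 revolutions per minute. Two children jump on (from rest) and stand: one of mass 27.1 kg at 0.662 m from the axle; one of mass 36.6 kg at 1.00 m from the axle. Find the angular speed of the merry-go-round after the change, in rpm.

The added mass arrives with no angular momentum about the axle, and any external torque about the axle is negligible, so the system's angular momentum is conserved.
I_p = ½(265)(1.69)² = 378.4 kg·m².
Added inertia Σmr² = (27.1)(0.662)² + (36.6)(1.00)² = 48.48 kg·m²; I_f = 378.4 + 48.48 = 426.9 kg·m².
ω_f = I_p ω_i / I_f = (378.4)(69.0) / 426.9 = 61.16 rpm.

ω_f ≈ 61.2 rpm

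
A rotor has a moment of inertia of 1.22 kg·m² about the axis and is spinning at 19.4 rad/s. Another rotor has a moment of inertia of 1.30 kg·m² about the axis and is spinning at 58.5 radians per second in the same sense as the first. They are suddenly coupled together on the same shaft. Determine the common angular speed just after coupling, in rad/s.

|ω_f| ≈ 39.6 rad/s

No external torque acts about the common axis, so total angular momentum is conserved.
Taking A's sense as positive: L = (1.220)(19.4) + (1.300)(58.5) = 99.72 kg·m²·rad/s.
Combined I = 1.220 + 1.300 = 2.520 kg·m².
ω_f = L / I = 99.72 / 2.520 = 39.57 rad/s.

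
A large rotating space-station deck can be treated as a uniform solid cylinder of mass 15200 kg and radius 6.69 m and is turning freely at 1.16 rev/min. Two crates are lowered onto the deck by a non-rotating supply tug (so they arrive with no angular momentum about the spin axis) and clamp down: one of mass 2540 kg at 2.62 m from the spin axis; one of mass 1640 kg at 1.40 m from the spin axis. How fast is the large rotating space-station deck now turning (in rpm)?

ω_f ≈ 1.09 rpm

No external torque acts about the spin axis; L_before = L_after.
I_p = ½(15200)(6.69)² = 3.401e+05 kg·m².
Added inertia Σmr² = (2540)(2.62)² + (1640)(1.40)² = 20650 kg·m²; I_f = 3.401e+05 + 20650 = 3.608e+05 kg·m².
ω_f = I_p ω_i / I_f = (3.401e+05)(1.16) / 3.608e+05 = 1.094 rpm.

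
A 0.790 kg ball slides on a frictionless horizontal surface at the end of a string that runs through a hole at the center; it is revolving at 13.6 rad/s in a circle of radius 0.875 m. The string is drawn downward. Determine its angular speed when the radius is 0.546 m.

No torque about the axis ⇒ m r₁² ω₁ = m r₂² ω₂.
ω₂ = ω₁ (r₁/r₂)² = (13.6)(0.875/0.546)² = 34.93 rad/s.

ω₂ ≈ 34.9 rad/s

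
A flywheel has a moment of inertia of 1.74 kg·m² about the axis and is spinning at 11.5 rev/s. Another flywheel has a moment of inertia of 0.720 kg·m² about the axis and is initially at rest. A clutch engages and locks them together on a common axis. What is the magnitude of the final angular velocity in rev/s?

|ω_f| ≈ 8.13 rev/s

The coupling torques are internal; angular momentum about the shared axis is conserved.
Taking A's sense as positive: L = (1.740)(11.5) = 20.01 kg·m²·rev/s.
Combined I = 1.740 + 0.7200 = 2.460 kg·m².
ω_f = L / I = 20.01 / 2.460 = 8.134 rev/s.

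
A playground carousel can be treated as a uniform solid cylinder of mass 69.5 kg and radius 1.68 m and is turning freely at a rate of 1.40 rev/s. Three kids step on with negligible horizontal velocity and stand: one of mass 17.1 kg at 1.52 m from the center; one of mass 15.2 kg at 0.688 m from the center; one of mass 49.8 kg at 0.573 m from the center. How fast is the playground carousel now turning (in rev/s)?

ω_f ≈ 0.852 rev/s

The added mass arrives with no angular momentum about the center, and any external torque about the center is negligible, so the system's angular momentum is conserved.
I_p = ½(69.5)(1.68)² = 98.08 kg·m².
Added inertia Σmr² = (17.1)(1.52)² + (15.2)(0.688)² + (49.8)(0.573)² = 63.05 kg·m²; I_f = 98.08 + 63.05 = 161.1 kg·m².
ω_f = I_p ω_i / I_f = (98.08)(1.40) / 161.1 = 0.8522 rev/s.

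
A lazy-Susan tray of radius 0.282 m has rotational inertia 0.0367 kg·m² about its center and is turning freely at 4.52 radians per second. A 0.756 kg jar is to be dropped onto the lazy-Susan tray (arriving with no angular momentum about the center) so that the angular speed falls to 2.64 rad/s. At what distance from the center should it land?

No external torque acts about the center; L_before = L_after.
I_p ω_i = (I_p + m r²) ω_f ⇒ m r² = I_p(ω_i/ω_f − 1) = 0.03670(4.52/2.64 − 1) = 0.02613 kg·m².
r = √(0.02613/0.756) = 0.1859 m.

r ≈ 0.186 m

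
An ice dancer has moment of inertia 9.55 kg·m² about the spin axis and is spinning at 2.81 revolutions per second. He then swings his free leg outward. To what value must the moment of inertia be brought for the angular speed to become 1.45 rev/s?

No external torque acts about the spin axis, so angular momentum is conserved.
I₂ = I₁ω₁ / ω₂ = (9.55)(2.81) / (1.45) = 18.51 kg·m².

I₂ ≈ 18.5 kg·m²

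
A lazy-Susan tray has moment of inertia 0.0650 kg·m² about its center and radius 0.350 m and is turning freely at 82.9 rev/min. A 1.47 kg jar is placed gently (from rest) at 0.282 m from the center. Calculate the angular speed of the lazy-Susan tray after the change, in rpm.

ω_f ≈ 29.6 rpm

The added mass arrives with no angular momentum about the center, and any external torque about the center is negligible, so the system's angular momentum is conserved.
Added inertia Σmr² = (1.47)(0.282)² = 0.1169 kg·m²; I_f = 0.06500 + 0.1169 = 0.1819 kg·m².
ω_f = I_p ω_i / I_f = (0.06500)(82.9) / 0.1819 = 29.62 rpm.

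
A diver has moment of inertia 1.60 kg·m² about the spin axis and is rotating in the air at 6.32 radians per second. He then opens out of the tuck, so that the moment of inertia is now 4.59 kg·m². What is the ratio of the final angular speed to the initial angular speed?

ω₂/ω₁ ≈ 0.349

Angular momentum about the spin axis is conserved since the torque about it is zero.
ω₂/ω₁ = I₁/I₂ = 1.600 / 4.590 = 0.3486.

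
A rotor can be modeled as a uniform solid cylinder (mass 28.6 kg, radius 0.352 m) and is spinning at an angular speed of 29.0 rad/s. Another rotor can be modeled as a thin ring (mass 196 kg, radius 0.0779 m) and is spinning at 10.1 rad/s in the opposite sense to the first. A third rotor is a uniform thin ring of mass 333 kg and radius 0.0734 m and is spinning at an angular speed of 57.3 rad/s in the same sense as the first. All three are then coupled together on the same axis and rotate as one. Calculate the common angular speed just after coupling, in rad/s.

The coupling torques are internal; angular momentum about the shared axis is conserved.
Moments of inertia: I_A = ½(28.6)(0.352)² = 1.772 kg·m²; I_B = (196)(0.0779)² = 1.189 kg·m²; I_C = (333)(0.0734)² = 1.794 kg·m².
Taking A's sense as positive: L = (1.772)(29.0) − (1.189)(10.1) + (1.794)(57.3) = 142.2 kg·m²·rad/s.
Combined I = 1.772 + 1.189 + 1.794 = 4.755 kg·m².
ω_f = L / I = 142.2 / 4.755 = 29.90 rad/s.

|ω_f| ≈ 29.9 rad/s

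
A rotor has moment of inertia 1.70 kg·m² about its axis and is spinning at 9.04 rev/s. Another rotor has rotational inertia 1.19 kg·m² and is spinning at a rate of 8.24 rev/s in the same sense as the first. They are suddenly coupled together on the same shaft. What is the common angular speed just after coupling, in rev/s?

|ω_f| ≈ 8.71 rev/s

The coupling torques are internal; angular momentum about the shared axis is conserved.
Taking A's sense as positive: L = (1.700)(9.04) + (1.190)(8.24) = 25.17 kg·m²·rev/s.
Combined I = 1.700 + 1.190 = 2.890 kg·m².
ω_f = L / I = 25.17 / 2.890 = 8.711 rev/s.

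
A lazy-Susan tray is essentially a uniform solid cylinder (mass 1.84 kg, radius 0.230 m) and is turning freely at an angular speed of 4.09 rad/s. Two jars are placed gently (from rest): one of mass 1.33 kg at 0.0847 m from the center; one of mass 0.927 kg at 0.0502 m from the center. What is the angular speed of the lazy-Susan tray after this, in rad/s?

No external torque acts about the center; L_before = L_after.
I_p = ½(1.84)(0.230)² = 0.04867 kg·m².
Added inertia Σmr² = (1.33)(0.0847)² + (0.927)(0.0502)² = 0.01188 kg·m²; I_f = 0.04867 + 0.01188 = 0.06055 kg·m².
ω_f = I_p ω_i / I_f = (0.04867)(4.09) / 0.06055 = 3.288 rad/s.

ω_f ≈ 3.29 rad/s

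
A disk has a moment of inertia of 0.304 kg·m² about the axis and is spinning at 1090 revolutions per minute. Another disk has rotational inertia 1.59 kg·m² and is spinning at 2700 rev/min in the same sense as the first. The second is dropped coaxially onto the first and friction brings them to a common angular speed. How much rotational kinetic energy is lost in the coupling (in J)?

The coupling torques are internal; angular momentum about the shared axis is conserved.
Taking A's sense as positive: L = (0.3040)(1090) + (1.590)(2700) = 4624 kg·m²·rpm.
Combined I = 0.3040 + 1.590 = 1.894 kg·m².
ω_f = L / I = 4624 / 1.894 = 2442 rpm.
KE_i = ½ΣIω² = 65540 J; KE_f = ½(1.894)(255.7)² = 61910 J.

ΔKE lost ≈ 3630 J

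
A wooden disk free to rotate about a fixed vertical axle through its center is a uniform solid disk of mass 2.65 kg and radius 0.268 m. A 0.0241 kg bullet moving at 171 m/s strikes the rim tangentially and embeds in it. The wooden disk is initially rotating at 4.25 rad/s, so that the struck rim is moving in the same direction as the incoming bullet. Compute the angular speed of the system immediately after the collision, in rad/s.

|ω_f| ≈ 15.6 rad/s

The axle reaction passes through the axle and exerts no torque about it; angular momentum about the axle is conserved through the impact.
I_p = ½(2.65)(0.268)² = 0.09517 kg·m². Taking the sense of the bullet's angular momentum as positive, L_{bullet} = m v R = (0.0241)(171)(0.268) = 1.104 kg·m²/s.
L_i = +I_p ω_p + m v R = +(0.09517)(4.25) + 1.104 = 1.509 kg·m²/s.
After sticking, I_f = I_p + m R² = 0.09517 + (0.0241)(0.268)² = 0.09690 kg·m².
ω_f = L_i / I_f = 1.509 / 0.09690 = 15.57 rad/s.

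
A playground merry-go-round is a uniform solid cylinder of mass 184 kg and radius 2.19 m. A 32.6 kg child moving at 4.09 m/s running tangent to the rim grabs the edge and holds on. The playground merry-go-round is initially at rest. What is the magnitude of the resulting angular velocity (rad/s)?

|ω_f| ≈ 0.489 rad/s

About the axle the impulsive forces during the collision are internal, so angular momentum about that axis is conserved.
I_p = ½(184)(2.19)² = 441.2 kg·m². Taking the sense of the child's angular momentum as positive, L_{child} = m v R = (32.6)(4.09)(2.19) = 292.0 kg·m²/s.
L_i = 0 + 292.0 = 292.0 kg·m²/s.
After sticking, I_f = I_p + m R² = 441.2 + (32.6)(2.19)² = 597.6 kg·m².
ω_f = L_i / I_f = 292.0 / 597.6 = 0.4886 rad/s.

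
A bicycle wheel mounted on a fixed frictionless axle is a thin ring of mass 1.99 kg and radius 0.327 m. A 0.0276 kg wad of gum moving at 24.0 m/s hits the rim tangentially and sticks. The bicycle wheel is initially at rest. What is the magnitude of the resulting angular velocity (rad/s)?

|ω_f| ≈ 1.00 rad/s

The axle reaction passes through the axle and exerts no torque about it; angular momentum about the axle is conserved through the impact.
I_p = (1.99)(0.327)² = 0.2128 kg·m². Taking the sense of the wad of gum's angular momentum as positive, L_{wad} = m v R = (0.0276)(24.0)(0.327) = 0.2166 kg·m²/s.
L_i = 0 + 0.2166 = 0.2166 kg·m²/s.
After sticking, I_f = I_p + m R² = 0.2128 + (0.0276)(0.327)² = 0.2157 kg·m².
ω_f = L_i / I_f = 0.2166 / 0.2157 = 1.004 rad/s.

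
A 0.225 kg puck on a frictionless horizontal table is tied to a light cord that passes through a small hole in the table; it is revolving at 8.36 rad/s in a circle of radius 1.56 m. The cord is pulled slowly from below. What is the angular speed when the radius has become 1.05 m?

ω₂ ≈ 18.5 rad/s

No torque about the axis ⇒ m r₁² ω₁ = m r₂² ω₂.
ω₂ = ω₁ (r₁/r₂)² = (8.36)(1.56/1.05)² = 18.45 rad/s.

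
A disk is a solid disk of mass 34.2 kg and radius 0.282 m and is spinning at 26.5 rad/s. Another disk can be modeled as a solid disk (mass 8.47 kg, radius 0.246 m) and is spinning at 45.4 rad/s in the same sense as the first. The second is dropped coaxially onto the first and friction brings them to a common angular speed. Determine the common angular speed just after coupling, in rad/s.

|ω_f| ≈ 29.5 rad/s

No external torque acts about the common axis, so total angular momentum is conserved.
Moments of inertia: I_A = ½(34.2)(0.282)² = 1.360 kg·m²; I_B = ½(8.47)(0.246)² = 0.2563 kg·m².
Taking A's sense as positive: L = (1.360)(26.5) + (0.2563)(45.4) = 47.67 kg·m²·rad/s.
Combined I = 1.360 + 0.2563 = 1.616 kg·m².
ω_f = L / I = 47.67 / 1.616 = 29.50 rad/s.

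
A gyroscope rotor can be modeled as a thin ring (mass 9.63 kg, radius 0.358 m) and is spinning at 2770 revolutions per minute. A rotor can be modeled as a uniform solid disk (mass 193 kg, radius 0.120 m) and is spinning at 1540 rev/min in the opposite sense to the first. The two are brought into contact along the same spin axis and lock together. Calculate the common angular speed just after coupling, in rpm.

No external torque acts about the common axis, so total angular momentum is conserved.
Moments of inertia: I_A = (9.63)(0.358)² = 1.234 kg·m²; I_B = ½(193)(0.120)² = 1.390 kg·m².
Taking A's sense as positive: L = (1.234)(2770) − (1.390)(1540) = 1279 kg·m²·rpm.
Combined I = 1.234 + 1.390 = 2.624 kg·m².
ω_f = L / I = 1279 / 2.624 = 487.4 rpm.

|ω_f| ≈ 487 rpm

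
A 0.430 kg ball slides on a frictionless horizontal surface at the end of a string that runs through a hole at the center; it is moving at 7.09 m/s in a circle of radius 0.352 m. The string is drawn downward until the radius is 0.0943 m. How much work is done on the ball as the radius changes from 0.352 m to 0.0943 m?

Central (radial) force ⇒ zero torque about the center ⇒ m v r is constant.
v₂ = v₁ r₁ / r₂ = (7.09)(0.352) / (0.0943) = 26.47 m/s.
W = ΔKE = ½m(v₂² − v₁²) = 139.8 J.

W ≈ 140 J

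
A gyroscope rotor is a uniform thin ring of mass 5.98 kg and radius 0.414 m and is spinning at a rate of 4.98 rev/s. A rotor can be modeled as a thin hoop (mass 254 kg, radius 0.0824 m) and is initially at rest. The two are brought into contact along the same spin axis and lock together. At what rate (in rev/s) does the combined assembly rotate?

|ω_f| ≈ 1.86 rev/s

No external torque acts about the common axis, so total angular momentum is conserved.
Moments of inertia: I_A = (5.98)(0.414)² = 1.025 kg·m²; I_B = (254)(0.0824)² = 1.725 kg·m².
Taking A's sense as positive: L = (1.025)(4.98) = 5.104 kg·m²·rev/s.
Combined I = 1.025 + 1.725 = 2.750 kg·m².
ω_f = L / I = 5.104 / 2.750 = 1.856 rev/s.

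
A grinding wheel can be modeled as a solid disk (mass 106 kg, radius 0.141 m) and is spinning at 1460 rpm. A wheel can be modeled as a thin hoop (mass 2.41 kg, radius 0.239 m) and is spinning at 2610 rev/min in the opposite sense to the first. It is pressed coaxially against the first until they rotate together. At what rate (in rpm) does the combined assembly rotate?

|ω_f| ≈ 990 rpm

The coupling torques are internal; angular momentum about the shared axis is conserved.
Moments of inertia: I_A = ½(106)(0.141)² = 1.054 kg·m²; I_B = (2.41)(0.239)² = 0.1377 kg·m².
Taking A's sense as positive: L = (1.054)(1460) − (0.1377)(2610) = 1179 kg·m²·rpm.
Combined I = 1.054 + 0.1377 = 1.191 kg·m².
ω_f = L / I = 1179 / 1.191 = 989.7 rpm.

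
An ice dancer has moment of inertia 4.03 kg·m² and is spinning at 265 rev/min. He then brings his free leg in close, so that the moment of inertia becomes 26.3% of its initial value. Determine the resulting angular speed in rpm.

Angular momentum about the spin axis is conserved since the torque about it is zero.
I₂ = 0.263 × 4.03 = 1.060 kg·m².
ω₂ = I₁ω₁ / I₂ = (4.030)(265 rpm) / (1.060) = 1008 rpm.

ω₂ ≈ 1010 rpm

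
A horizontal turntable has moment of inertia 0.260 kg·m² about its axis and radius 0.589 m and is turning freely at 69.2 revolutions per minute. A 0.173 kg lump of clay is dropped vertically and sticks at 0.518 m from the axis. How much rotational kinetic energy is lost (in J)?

No external torque acts about the axis; L_before = L_after.
Added inertia Σmr² = (0.173)(0.518)² = 0.04642 kg·m²; I_f = 0.2600 + 0.04642 = 0.3064 kg·m².
ω_f = I_p ω_i / I_f = (0.2600)(69.2) / 0.3064 = 58.72 rpm.
KE_i = ½(0.2600)(7.247 rad/s)² = 6.827 J; KE_f = ½(0.3064)(6.149)² = 5.793 J.

energy lost ≈ 1.03 J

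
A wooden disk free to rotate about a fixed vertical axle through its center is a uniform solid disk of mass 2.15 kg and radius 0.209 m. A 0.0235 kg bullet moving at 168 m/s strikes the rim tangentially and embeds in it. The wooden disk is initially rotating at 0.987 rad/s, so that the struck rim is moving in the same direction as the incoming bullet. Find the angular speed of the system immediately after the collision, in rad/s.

|ω_f| ≈ 18.2 rad/s

The axle reaction passes through the axle and exerts no torque about it; angular momentum about the axle is conserved through the impact.
I_p = ½(2.15)(0.209)² = 0.04696 kg·m². Taking the sense of the bullet's angular momentum as positive, L_{bullet} = m v R = (0.0235)(168)(0.209) = 0.8251 kg·m²/s.
L_i = +I_p ω_p + m v R = +(0.04696)(0.987) + 0.8251 = 0.8715 kg·m²/s.
After sticking, I_f = I_p + m R² = 0.04696 + (0.0235)(0.209)² = 0.04798 kg·m².
ω_f = L_i / I_f = 0.8715 / 0.04798 = 18.16 rad/s.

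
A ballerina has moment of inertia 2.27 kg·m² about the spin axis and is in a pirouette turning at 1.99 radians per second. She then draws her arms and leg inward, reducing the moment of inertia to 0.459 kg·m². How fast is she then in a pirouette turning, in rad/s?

ω₂ ≈ 9.84 rad/s

No external torque acts about the spin axis, so angular momentum is conserved.
ω₂ = I₁ω₁ / I₂ = (2.270)(1.99 rad/s) / (0.4590) = 9.842 rad/s.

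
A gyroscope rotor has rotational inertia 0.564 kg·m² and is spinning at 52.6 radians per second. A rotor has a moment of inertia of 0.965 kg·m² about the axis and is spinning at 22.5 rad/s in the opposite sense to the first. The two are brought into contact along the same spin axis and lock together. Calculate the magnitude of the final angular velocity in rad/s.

No external torque acts about the common axis, so total angular momentum is conserved.
Taking A's sense as positive: L = (0.5640)(52.6) − (0.9650)(22.5) = 7.954 kg·m²·rad/s.
Combined I = 0.5640 + 0.9650 = 1.529 kg·m².
ω_f = L / I = 7.954 / 1.529 = 5.202 rad/s.

|ω_f| ≈ 5.20 rad/s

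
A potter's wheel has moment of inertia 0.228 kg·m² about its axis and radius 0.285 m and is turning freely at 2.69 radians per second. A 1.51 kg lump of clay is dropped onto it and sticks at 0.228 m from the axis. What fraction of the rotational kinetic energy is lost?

fraction ≈ 0.256

No external torque acts about the axis; L_before = L_after.
Added inertia Σmr² = (1.51)(0.228)² = 0.07850 kg·m²; I_f = 0.2280 + 0.07850 = 0.3065 kg·m².
ω_f = I_p ω_i / I_f = (0.2280)(2.69) / 0.3065 = 2.001 rad/s.
KE_i = ½(0.2280)(2.690 rad/s)² = 0.8249 J; KE_f = ½(0.3065)(2.001)² = 0.6136 J.
Fraction lost = 0.2561.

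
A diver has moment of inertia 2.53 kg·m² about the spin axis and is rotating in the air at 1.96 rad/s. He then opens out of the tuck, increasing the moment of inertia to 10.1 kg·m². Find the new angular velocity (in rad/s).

With no external torque about the axis, L is conserved: I₁ω₁ = I₂ω₂.
ω₂ = I₁ω₁ / I₂ = (2.530)(1.96 rad/s) / (10.10) = 0.4910 rad/s.

ω₂ ≈ 0.491 rad/s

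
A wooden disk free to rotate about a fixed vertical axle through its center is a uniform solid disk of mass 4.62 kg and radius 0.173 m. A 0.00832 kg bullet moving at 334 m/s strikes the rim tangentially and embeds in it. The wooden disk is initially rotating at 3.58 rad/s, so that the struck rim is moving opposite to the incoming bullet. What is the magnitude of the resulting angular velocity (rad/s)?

|ω_f| ≈ 3.36 rad/s

About the axle the impulsive forces during the collision are internal, so angular momentum about that axis is conserved.
I_p = ½(4.62)(0.173)² = 0.06914 kg·m². Taking the sense of the bullet's angular momentum as positive, L_{bullet} = m v R = (0.00832)(334)(0.173) = 0.4807 kg·m²/s.
L_i = −I_p ω_p + m v R = −(0.06914)(3.58) + 0.4807 = 0.2332 kg·m²/s.
After sticking, I_f = I_p + m R² = 0.06914 + (0.00832)(0.173)² = 0.06938 kg·m².
ω_f = L_i / I_f = 0.2332 / 0.06938 = 3.362 rad/s.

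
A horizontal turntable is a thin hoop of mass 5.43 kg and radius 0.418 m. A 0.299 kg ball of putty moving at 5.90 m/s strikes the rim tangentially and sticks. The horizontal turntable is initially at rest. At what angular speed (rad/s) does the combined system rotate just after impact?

About the axle the impulsive forces during the collision are internal, so angular momentum about that axis is conserved.
I_p = (5.43)(0.418)² = 0.9488 kg·m². Taking the sense of the ball of putty's angular momentum as positive, L_{ball} = m v R = (0.299)(5.90)(0.418) = 0.7374 kg·m²/s.
L_i = 0 + 0.7374 = 0.7374 kg·m²/s.
After sticking, I_f = I_p + m R² = 0.9488 + (0.299)(0.418)² = 1.001 kg·m².
ω_f = L_i / I_f = 0.7374 / 1.001 = 0.7367 rad/s.

|ω_f| ≈ 0.737 rad/s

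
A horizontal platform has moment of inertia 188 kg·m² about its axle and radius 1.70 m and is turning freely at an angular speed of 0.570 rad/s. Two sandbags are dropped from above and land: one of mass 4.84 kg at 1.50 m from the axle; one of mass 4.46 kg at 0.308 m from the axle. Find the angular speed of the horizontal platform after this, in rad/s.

The added mass arrives with no angular momentum about the axle, and any external torque about the axle is negligible, so the system's angular momentum is conserved.
Added inertia Σmr² = (4.84)(1.50)² + (4.46)(0.308)² = 11.31 kg·m²; I_f = 188.0 + 11.31 = 199.3 kg·m².
ω_f = I_p ω_i / I_f = (188.0)(0.570) / 199.3 = 0.5376 rad/s.

ω_f ≈ 0.538 rad/s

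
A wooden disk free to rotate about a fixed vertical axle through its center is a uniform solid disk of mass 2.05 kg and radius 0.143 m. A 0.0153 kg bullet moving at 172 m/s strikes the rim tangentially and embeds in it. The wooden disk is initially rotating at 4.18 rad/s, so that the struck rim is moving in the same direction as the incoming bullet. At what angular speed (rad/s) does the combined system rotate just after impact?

The axle reaction passes through the axle and exerts no torque about it; angular momentum about the axle is conserved through the impact.
I_p = ½(2.05)(0.143)² = 0.02096 kg·m². Taking the sense of the bullet's angular momentum as positive, L_{bullet} = m v R = (0.0153)(172)(0.143) = 0.3763 kg·m²/s.
L_i = +I_p ω_p + m v R = +(0.02096)(4.18) + 0.3763 = 0.4639 kg·m²/s.
After sticking, I_f = I_p + m R² = 0.02096 + (0.0153)(0.143)² = 0.02127 kg·m².
ω_f = L_i / I_f = 0.4639 / 0.02127 = 21.81 rad/s.

|ω_f| ≈ 21.8 rad/s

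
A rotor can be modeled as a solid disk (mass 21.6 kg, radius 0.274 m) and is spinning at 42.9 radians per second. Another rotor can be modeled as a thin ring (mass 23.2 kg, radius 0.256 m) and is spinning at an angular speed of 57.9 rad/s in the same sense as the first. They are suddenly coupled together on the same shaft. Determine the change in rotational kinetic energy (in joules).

The coupling torques are internal; angular momentum about the shared axis is conserved.
Moments of inertia: I_A = ½(21.6)(0.274)² = 0.8108 kg·m²; I_B = (23.2)(0.256)² = 1.520 kg·m².
Taking A's sense as positive: L = (0.8108)(42.9) + (1.520)(57.9) = 122.8 kg·m²·rad/s.
Combined I = 0.8108 + 1.520 = 2.331 kg·m².
ω_f = L / I = 122.8 / 2.331 = 52.68 rad/s.
KE_i = ½ΣIω² = 3295 J; KE_f = ½(2.331)(52.68)² = 3235 J.

ΔKE ≈ -59.5 J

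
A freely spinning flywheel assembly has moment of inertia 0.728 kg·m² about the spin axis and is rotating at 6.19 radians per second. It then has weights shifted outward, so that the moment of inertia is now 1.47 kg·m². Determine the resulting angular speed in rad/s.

ω₂ ≈ 3.07 rad/s

With no external torque about the axis, L is conserved: I₁ω₁ = I₂ω₂.
ω₂ = I₁ω₁ / I₂ = (0.7280)(6.19 rad/s) / (1.470) = 3.066 rad/s.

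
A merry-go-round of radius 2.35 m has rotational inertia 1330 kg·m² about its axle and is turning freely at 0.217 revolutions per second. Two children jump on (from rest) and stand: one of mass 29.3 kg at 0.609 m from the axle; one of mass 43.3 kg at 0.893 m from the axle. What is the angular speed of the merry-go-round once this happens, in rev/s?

No external torque acts about the axle; L_before = L_after.
Added inertia Σmr² = (29.3)(0.609)² + (43.3)(0.893)² = 45.40 kg·m²; I_f = 1330 + 45.40 = 1375 kg·m².
ω_f = I_p ω_i / I_f = (1330)(0.217) / 1375 = 0.2098 rev/s.

ω_f ≈ 0.210 rev/s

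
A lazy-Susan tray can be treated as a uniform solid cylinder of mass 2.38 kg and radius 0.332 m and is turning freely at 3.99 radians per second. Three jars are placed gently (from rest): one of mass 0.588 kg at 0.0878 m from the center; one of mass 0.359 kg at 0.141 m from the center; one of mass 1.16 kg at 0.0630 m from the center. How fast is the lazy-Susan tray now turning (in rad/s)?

ω_f ≈ 3.55 rad/s

No external torque acts about the center; L_before = L_after.
I_p = ½(2.38)(0.332)² = 0.1312 kg·m².
Added inertia Σmr² = (0.588)(0.0878)² + (0.359)(0.141)² + (1.16)(0.0630)² = 0.01627 kg·m²; I_f = 0.1312 + 0.01627 = 0.1474 kg·m².
ω_f = I_p ω_i / I_f = (0.1312)(3.99) / 0.1474 = 3.550 rad/s.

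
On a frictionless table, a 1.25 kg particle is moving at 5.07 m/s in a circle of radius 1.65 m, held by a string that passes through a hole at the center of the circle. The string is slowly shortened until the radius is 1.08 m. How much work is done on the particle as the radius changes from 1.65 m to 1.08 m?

W ≈ 21.4 J

The only horizontal force on the mass is along the cord (radial), so it exerts no torque about the hole and angular momentum m v r is conserved.
v₂ = v₁ r₁ / r₂ = (5.07)(1.65) / (1.08) = 7.746 m/s.
W = ΔKE = ½m(v₂² − v₁²) = 21.43 J.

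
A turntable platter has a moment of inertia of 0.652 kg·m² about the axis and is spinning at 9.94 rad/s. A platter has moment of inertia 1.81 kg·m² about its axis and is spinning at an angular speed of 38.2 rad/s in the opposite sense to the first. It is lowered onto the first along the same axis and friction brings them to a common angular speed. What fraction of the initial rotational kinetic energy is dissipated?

No external torque acts about the common axis, so total angular momentum is conserved.
Taking A's sense as positive: L = (0.6520)(9.94) − (1.810)(38.2) = -62.66 kg·m²·rad/s.
Combined I = 0.6520 + 1.810 = 2.462 kg·m².
ω_f = L / I = -62.66 / 2.462 = -25.45 rad/s.
KE_i = ½ΣIω² = 1353 J; KE_f = ½(2.462)(25.45)² = 797.4 J.
Fraction dissipated = (KE_i − KE_f)/KE_i = 0.4106.

fraction ≈ 0.411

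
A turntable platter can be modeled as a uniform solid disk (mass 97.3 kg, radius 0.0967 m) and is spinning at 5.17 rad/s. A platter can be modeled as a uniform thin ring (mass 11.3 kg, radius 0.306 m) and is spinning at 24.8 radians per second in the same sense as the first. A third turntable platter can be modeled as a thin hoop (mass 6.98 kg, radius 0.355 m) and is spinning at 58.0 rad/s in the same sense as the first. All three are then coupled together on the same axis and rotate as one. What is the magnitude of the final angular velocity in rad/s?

No external torque acts about the common axis, so total angular momentum is conserved.
Moments of inertia: I_A = ½(97.3)(0.0967)² = 0.4549 kg·m²; I_B = (11.3)(0.306)² = 1.058 kg·m²; I_C = (6.98)(0.355)² = 0.8797 kg·m².
Taking A's sense as positive: L = (0.4549)(5.17) + (1.058)(24.8) + (0.8797)(58.0) = 79.61 kg·m²·rad/s.
Combined I = 0.4549 + 1.058 + 0.8797 = 2.393 kg·m².
ω_f = L / I = 79.61 / 2.393 = 33.27 rad/s.

|ω_f| ≈ 33.3 rad/s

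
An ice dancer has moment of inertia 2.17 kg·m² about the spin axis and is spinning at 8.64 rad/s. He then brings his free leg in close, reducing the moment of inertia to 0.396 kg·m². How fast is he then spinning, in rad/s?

With no external torque about the axis, L is conserved: I₁ω₁ = I₂ω₂.
ω₂ = I₁ω₁ / I₂ = (2.170)(8.64 rad/s) / (0.3960) = 47.35 rad/s.

ω₂ ≈ 47.3 rad/s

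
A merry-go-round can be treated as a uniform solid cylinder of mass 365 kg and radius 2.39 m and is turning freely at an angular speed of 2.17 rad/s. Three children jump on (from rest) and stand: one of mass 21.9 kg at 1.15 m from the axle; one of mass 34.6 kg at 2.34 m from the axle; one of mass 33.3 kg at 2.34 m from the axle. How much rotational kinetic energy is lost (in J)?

No external torque acts about the axle; L_before = L_after.
I_p = ½(365)(2.39)² = 1042 kg·m².
Added inertia Σmr² = (21.9)(1.15)² + (34.6)(2.34)² + (33.3)(2.34)² = 400.8 kg·m²; I_f = 1042 + 400.8 = 1443 kg·m².
ω_f = I_p ω_i / I_f = (1042)(2.17) / 1443 = 1.567 rad/s.
KE_i = ½(1042)(2.170 rad/s)² = 2454 J; KE_f = ½(1443)(1.567)² = 1773 J.

energy lost ≈ 682 J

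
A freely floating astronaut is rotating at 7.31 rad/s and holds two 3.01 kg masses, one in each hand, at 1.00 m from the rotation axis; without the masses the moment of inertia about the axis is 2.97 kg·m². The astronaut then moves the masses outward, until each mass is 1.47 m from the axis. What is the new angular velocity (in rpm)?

ω₂ ≈ 39.3 rpm

With no external torque about the axis, L is conserved: I₁ω₁ = I₂ω₂.
I₁ = 2.97 + 2(3.01)(1.00)² = 8.990 kg·m²; I₂ = 2.97 + 2(3.01)(1.47)² = 15.98 kg·m².
ω₂ = I₁ω₁ / I₂ = (8.990)(7.31 rad/s) / (15.98) = 4.113 rad/s = 39.27 rpm.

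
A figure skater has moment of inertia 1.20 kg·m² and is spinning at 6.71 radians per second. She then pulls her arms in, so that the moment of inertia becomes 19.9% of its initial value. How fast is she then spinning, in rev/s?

No external torque acts about the spin axis, so angular momentum is conserved.
I₂ = 0.199 × 1.20 = 0.2388 kg·m².
ω₂ = I₁ω₁ / I₂ = (1.200)(6.71 rad/s) / (0.2388) = 33.72 rad/s = 5.366 rev/s.

ω₂ ≈ 5.37 rev/s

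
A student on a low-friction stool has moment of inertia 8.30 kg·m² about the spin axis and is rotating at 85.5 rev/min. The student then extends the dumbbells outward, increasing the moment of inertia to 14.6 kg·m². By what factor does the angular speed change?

ω₂/ω₁ ≈ 0.568

Angular momentum about the spin axis is conserved since the torque about it is zero.
ω₂/ω₁ = I₁/I₂ = 8.300 / 14.60 = 0.5685.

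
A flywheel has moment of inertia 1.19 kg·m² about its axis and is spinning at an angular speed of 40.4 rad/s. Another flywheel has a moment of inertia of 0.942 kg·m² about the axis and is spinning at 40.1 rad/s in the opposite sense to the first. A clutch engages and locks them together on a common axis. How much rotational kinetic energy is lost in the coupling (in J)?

No external torque acts about the common axis, so total angular momentum is conserved.
Taking A's sense as positive: L = (1.190)(40.4) − (0.9420)(40.1) = 10.30 kg·m²·rad/s.
Combined I = 1.190 + 0.9420 = 2.132 kg·m².
ω_f = L / I = 10.30 / 2.132 = 4.832 rad/s.
KE_i = ½ΣIω² = 1729 J; KE_f = ½(2.132)(4.832)² = 24.89 J.

ΔKE lost ≈ 1700 J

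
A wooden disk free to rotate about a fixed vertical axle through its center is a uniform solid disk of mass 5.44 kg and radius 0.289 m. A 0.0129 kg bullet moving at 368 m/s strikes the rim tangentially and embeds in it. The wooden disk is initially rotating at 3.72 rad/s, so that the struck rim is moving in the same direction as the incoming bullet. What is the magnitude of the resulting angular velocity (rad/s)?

The axle reaction passes through the axle and exerts no torque about it; angular momentum about the axle is conserved through the impact.
I_p = ½(5.44)(0.289)² = 0.2272 kg·m². Taking the sense of the bullet's angular momentum as positive, L_{bullet} = m v R = (0.0129)(368)(0.289) = 1.372 kg·m²/s.
L_i = +I_p ω_p + m v R = +(0.2272)(3.72) + 1.372 = 2.217 kg·m²/s.
After sticking, I_f = I_p + m R² = 0.2272 + (0.0129)(0.289)² = 0.2283 kg·m².
ω_f = L_i / I_f = 2.217 / 0.2283 = 9.713 rad/s.

|ω_f| ≈ 9.71 rad/s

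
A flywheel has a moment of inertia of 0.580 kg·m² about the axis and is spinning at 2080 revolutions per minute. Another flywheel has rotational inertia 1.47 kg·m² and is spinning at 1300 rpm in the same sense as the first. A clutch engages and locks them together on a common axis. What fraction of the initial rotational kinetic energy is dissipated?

fraction ≈ 0.0507

No external torque acts about the common axis, so total angular momentum is conserved.
Taking A's sense as positive: L = (0.5800)(2080) + (1.470)(1300) = 3117 kg·m²·rpm.
Combined I = 0.5800 + 1.470 = 2.050 kg·m².
ω_f = L / I = 3117 / 2.050 = 1521 rpm.
KE_i = ½ΣIω² = 27380 J; KE_f = ½(2.050)(159.2)² = 25990 J.
Fraction dissipated = (KE_i − KE_f)/KE_i = 0.05067.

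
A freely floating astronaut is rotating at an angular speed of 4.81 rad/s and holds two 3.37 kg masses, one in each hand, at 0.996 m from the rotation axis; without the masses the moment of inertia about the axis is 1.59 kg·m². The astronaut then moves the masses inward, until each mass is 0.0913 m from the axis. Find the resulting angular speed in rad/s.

ω₂ ≈ 24.2 rad/s

Angular momentum about the spin axis is conserved since the torque about it is zero.
I₁ = 1.59 + 2(3.37)(0.996)² = 8.276 kg·m²; I₂ = 1.59 + 2(3.37)(0.0913)² = 1.646 kg·m².
ω₂ = I₁ω₁ / I₂ = (8.276)(4.81 rad/s) / (1.646) = 24.18 rad/s.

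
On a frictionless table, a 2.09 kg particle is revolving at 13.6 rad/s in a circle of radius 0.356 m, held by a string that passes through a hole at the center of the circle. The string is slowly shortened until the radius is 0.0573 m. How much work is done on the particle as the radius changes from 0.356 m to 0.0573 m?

W ≈ 921 J

No torque about the axis ⇒ m r₁² ω₁ = m r₂² ω₂.
ω₂ = ω₁ (r₁/r₂)² = (13.6)(0.356/0.0573)² = 525.0 rad/s.
W = ΔKE = ½m(v₂² − v₁²) = 921.1 J.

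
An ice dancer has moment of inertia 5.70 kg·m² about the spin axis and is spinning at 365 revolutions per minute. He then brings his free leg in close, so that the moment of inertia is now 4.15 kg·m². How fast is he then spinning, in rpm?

ω₂ ≈ 501 rpm

No external torque acts about the spin axis, so angular momentum is conserved.
ω₂ = I₁ω₁ / I₂ = (5.700)(365 rpm) / (4.150) = 501.3 rpm.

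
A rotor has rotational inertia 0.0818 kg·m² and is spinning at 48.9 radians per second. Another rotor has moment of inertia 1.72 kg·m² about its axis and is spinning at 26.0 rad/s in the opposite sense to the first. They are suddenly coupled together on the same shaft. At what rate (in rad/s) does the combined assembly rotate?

|ω_f| ≈ 22.6 rad/s

No external torque acts about the common axis, so total angular momentum is conserved.
Taking A's sense as positive: L = (0.08180)(48.9) − (1.720)(26.0) = -40.72 kg·m²·rad/s.
Combined I = 0.08180 + 1.720 = 1.802 kg·m².
ω_f = L / I = -40.72 / 1.802 = -22.60 rad/s.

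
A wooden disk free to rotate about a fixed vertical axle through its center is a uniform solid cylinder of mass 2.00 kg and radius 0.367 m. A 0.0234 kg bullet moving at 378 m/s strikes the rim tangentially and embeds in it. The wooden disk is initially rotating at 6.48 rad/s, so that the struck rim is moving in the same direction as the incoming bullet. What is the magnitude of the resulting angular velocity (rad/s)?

|ω_f| ≈ 29.9 rad/s

About the axle the impulsive forces during the collision are internal, so angular momentum about that axis is conserved.
I_p = ½(2.00)(0.367)² = 0.1347 kg·m². Taking the sense of the bullet's angular momentum as positive, L_{bullet} = m v R = (0.0234)(378)(0.367) = 3.246 kg·m²/s.
L_i = +I_p ω_p + m v R = +(0.1347)(6.48) + 3.246 = 4.119 kg·m²/s.
After sticking, I_f = I_p + m R² = 0.1347 + (0.0234)(0.367)² = 0.1378 kg·m².
ω_f = L_i / I_f = 4.119 / 0.1378 = 29.88 rad/s.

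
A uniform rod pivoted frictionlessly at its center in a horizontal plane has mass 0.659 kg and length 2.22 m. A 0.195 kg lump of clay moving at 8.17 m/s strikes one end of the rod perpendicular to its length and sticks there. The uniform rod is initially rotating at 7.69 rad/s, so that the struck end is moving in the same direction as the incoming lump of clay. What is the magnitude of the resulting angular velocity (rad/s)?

The axle reaction passes through the pivot and exerts no torque about it; angular momentum about the pivot is conserved through the impact.
I_p = (1/12)(0.659)(2.22)² = 0.2707 kg·m². Taking the sense of the lump of clay's angular momentum as positive, L_{lump} = m v R = (0.195)(8.17)(2.22/2) = 1.768 kg·m²/s.
L_i = +I_p ω_p + m v R = +(0.2707)(7.69) + 1.768 = 3.850 kg·m²/s.
After sticking, I_f = I_p + m R² = 0.2707 + (0.195)(2.22/2)² = 0.5109 kg·m².
ω_f = L_i / I_f = 3.850 / 0.5109 = 7.535 rad/s.

|ω_f| ≈ 7.53 rad/s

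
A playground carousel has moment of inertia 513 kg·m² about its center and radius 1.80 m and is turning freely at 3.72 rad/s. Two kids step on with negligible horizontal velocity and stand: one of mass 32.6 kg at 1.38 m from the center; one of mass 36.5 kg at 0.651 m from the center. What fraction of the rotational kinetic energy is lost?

fraction ≈ 0.131

The added mass arrives with no angular momentum about the center, and any external torque about the center is negligible, so the system's angular momentum is conserved.
Added inertia Σmr² = (32.6)(1.38)² + (36.5)(0.651)² = 77.55 kg·m²; I_f = 513.0 + 77.55 = 590.6 kg·m².
ω_f = I_p ω_i / I_f = (513.0)(3.72) / 590.6 = 3.231 rad/s.
KE_i = ½(513.0)(3.720 rad/s)² = 3550 J; KE_f = ½(590.6)(3.231)² = 3083 J.
Fraction lost = 0.1313.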